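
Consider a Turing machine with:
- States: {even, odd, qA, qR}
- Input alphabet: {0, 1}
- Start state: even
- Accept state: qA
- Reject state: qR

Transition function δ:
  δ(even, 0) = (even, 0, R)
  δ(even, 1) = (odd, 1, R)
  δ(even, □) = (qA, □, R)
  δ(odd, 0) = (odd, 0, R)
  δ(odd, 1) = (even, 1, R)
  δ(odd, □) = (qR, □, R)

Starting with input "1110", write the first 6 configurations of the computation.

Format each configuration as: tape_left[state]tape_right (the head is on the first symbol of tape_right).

Transitions applied:
Step 1: δ(even, 1) = (odd, 1, R)
Step 2: δ(odd, 1) = (even, 1, R)
Step 3: δ(even, 1) = (odd, 1, R)
Step 4: δ(odd, 0) = (odd, 0, R)
Step 5: δ(odd, □) = (qR, □, R)

The first 6 configurations are:
[even]1110 ⊢ 1[odd]110 ⊢ 11[even]10 ⊢ 111[odd]0 ⊢ 1110[odd]□ ⊢ 1110□[qR]□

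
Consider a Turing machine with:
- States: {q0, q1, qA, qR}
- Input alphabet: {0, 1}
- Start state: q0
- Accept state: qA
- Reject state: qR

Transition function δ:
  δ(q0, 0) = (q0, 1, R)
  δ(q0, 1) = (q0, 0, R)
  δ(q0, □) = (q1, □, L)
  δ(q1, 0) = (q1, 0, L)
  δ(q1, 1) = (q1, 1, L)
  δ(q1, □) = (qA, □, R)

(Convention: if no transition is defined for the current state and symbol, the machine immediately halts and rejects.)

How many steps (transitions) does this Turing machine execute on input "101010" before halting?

Execution trace:
Initial: [q0]101010
Step 1: δ(q0, 1) = (q0, 0, R) → 0[q0]01010
Step 2: δ(q0, 0) = (q0, 1, R) → 01[q0]1010
Step 3: δ(q0, 1) = (q0, 0, R) → 010[q0]010
Step 4: δ(q0, 0) = (q0, 1, R) → 0101[q0]10
Step 5: δ(q0, 1) = (q0, 0, R) → 01010[q0]0
Step 6: δ(q0, 0) = (q0, 1, R) → 010101[q0]□
Step 7: δ(q0, □) = (q1, □, L) → 01010[q1]1□
Step 8: δ(q1, 1) = (q1, 1, L) → 0101[q1]01□
Step 9: δ(q1, 0) = (q1, 0, L) → 010[q1]101□
Step 10: δ(q1, 1) = (q1, 1, L) → 01[q1]0101□
Step 11: δ(q1, 0) = (q1, 0, L) → 0[q1]10101□
Step 12: δ(q1, 1) = (q1, 1, L) → [q1]010101□
Step 13: δ(q1, 0) = (q1, 0, L) → [q1]□010101□
Step 14: δ(q1, □) = (qA, □, R) → □[qA]010101□

The machine reaches the accept state qA and halts.

The machine executed 14 steps before halting.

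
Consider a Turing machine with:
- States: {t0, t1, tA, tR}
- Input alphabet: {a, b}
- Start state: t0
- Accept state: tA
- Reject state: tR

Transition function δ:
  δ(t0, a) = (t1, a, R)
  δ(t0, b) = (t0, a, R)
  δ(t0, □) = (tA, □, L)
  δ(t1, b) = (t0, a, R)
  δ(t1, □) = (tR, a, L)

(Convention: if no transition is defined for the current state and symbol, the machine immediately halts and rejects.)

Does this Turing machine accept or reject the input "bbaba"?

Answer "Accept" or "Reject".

Execution trace:
Initial: [t0]bbaba
Step 1: δ(t0, b) = (t0, a, R) → a[t0]baba
Step 2: δ(t0, b) = (t0, a, R) → aa[t0]aba
Step 3: δ(t0, a) = (t1, a, R) → aaa[t1]ba
Step 4: δ(t1, b) = (t0, a, R) → aaaa[t0]a
Step 5: δ(t0, a) = (t1, a, R) → aaaaa[t1]□
Step 6: δ(t1, □) = (tR, a, L) → aaaa[tR]aa

The machine reaches the reject state tR and halts.

Answer: Reject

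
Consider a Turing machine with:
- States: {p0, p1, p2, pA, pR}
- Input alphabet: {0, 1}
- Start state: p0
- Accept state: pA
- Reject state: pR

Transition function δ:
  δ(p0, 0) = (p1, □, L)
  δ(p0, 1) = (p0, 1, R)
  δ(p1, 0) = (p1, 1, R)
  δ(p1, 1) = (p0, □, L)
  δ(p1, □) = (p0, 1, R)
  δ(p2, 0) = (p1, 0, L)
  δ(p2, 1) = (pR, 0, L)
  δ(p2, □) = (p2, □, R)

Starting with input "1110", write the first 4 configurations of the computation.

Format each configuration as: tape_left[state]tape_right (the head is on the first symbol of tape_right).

Transitions applied:
Step 1: δ(p0, 1) = (p0, 1, R)
Step 2: δ(p0, 1) = (p0, 1, R)
Step 3: δ(p0, 1) = (p0, 1, R)

The first 4 configurations are:
[p0]1110 ⊢ 1[p0]110 ⊢ 11[p0]10 ⊢ 111[p0]0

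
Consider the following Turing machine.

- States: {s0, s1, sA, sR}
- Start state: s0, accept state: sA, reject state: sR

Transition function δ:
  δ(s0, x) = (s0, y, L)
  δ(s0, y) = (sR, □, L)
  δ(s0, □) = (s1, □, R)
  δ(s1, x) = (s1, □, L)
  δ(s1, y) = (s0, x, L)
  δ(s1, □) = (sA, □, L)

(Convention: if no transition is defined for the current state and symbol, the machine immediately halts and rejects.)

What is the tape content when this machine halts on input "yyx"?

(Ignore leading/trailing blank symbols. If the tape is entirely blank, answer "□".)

Execution trace:
Initial: [s0]yyx
Step 1: δ(s0, y) = (sR, □, L) → [sR]□□yx

The machine reaches the reject state sR and halts.

Final tape (ignoring leading/trailing blanks): yx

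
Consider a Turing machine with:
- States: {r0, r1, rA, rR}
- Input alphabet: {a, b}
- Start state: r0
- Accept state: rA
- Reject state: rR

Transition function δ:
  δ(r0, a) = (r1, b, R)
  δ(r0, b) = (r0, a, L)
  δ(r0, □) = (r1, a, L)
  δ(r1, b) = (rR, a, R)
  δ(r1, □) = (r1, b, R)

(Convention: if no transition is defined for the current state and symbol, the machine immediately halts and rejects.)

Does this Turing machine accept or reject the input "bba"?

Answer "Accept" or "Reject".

Execution trace:
Initial: [r0]bba
Step 1: δ(r0, b) = (r0, a, L) → [r0]□aba
Step 2: δ(r0, □) = (r1, a, L) → [r1]□aaba
Step 3: δ(r1, □) = (r1, b, R) → b[r1]aaba

No transition is defined for δ(r1, a). By convention the machine halts and rejects.

Answer: Reject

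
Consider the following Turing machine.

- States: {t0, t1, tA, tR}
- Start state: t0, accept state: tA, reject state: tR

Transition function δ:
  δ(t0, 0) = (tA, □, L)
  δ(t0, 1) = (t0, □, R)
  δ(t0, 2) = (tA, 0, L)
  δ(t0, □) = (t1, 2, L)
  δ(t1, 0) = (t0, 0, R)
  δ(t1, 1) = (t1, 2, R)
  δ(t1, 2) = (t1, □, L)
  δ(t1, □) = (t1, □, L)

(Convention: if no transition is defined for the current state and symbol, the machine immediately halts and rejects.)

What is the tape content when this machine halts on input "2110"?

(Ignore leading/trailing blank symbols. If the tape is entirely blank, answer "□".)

Execution trace:
Initial: [t0]2110
Step 1: δ(t0, 2) = (tA, 0, L) → [tA]□0110

The machine reaches the accept state tA and halts.

Final tape (ignoring leading/trailing blanks): 0110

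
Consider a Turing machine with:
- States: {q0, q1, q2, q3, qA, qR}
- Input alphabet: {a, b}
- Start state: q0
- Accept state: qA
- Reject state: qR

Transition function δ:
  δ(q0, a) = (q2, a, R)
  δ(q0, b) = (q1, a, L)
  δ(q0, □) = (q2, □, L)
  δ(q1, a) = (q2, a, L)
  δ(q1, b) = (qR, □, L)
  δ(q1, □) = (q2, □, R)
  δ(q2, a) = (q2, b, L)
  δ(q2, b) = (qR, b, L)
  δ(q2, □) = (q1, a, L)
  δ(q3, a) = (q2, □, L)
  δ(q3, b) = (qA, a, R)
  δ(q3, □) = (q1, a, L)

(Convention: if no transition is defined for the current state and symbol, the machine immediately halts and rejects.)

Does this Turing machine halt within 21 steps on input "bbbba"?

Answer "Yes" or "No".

Execution trace:
Initial: [q0]bbbba
Step 1: δ(q0, b) = (q1, a, L) → [q1]□abbba
Step 2: δ(q1, □) = (q2, □, R) → □[q2]abbba
Step 3: δ(q2, a) = (q2, b, L) → [q2]□bbbba
Step 4: δ(q2, □) = (q1, a, L) → [q1]□abbbba
Step 5: δ(q1, □) = (q2, □, R) → □[q2]abbbba
Step 6: δ(q2, a) = (q2, b, L) → [q2]□bbbbba
Step 7: δ(q2, □) = (q1, a, L) → [q1]□abbbbba
Step 8: δ(q1, □) = (q2, □, R) → □[q2]abbbbba
Step 9: δ(q2, a) = (q2, b, L) → [q2]□bbbbbba
Step 10: δ(q2, □) = (q1, a, L) → [q1]□abbbbbba
Step 11: δ(q1, □) = (q2, □, R) → □[q2]abbbbbba
Step 12: δ(q2, a) = (q2, b, L) → [q2]□bbbbbbba
Step 13: δ(q2, □) = (q1, a, L) → [q1]□abbbbbbba
Step 14: δ(q1, □) = (q2, □, R) → □[q2]abbbbbbba
Step 15: δ(q2, a) = (q2, b, L) → [q2]□bbbbbbbba
Step 16: δ(q2, □) = (q1, a, L) → [q1]□abbbbbbbba
Step 17: δ(q1, □) = (q2, □, R) → □[q2]abbbbbbbba
Step 18: δ(q2, a) = (q2, b, L) → [q2]□bbbbbbbbba
Step 19: δ(q2, □) = (q1, a, L) → [q1]□abbbbbbbbba
Step 20: δ(q1, □) = (q2, □, R) → □[q2]abbbbbbbbba
Step 21: δ(q2, a) = (q2, b, L) → [q2]□bbbbbbbbbba

The machine has not reached a halting state after 21 steps.
The machine did not halt within the 21-step bound.

Answer: No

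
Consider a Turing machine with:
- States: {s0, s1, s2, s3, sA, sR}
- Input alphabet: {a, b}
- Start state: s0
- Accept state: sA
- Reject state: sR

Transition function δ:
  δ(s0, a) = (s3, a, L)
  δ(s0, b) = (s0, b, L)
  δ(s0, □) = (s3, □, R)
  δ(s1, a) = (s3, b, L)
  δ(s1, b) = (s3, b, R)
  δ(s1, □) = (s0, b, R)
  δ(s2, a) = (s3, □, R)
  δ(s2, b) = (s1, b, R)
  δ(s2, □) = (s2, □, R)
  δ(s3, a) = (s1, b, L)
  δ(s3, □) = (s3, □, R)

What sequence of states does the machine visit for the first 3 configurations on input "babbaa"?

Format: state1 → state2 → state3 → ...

Execution trace:
Initial: [s0]babbaa
Step 1: δ(s0, b) = (s0, b, L) → [s0]□babbaa
Step 2: δ(s0, □) = (s3, □, R) → □[s3]babbaa

No transition is defined for δ(s3, b). By convention the machine halts and rejects.

State sequence: s0 → s0 → s3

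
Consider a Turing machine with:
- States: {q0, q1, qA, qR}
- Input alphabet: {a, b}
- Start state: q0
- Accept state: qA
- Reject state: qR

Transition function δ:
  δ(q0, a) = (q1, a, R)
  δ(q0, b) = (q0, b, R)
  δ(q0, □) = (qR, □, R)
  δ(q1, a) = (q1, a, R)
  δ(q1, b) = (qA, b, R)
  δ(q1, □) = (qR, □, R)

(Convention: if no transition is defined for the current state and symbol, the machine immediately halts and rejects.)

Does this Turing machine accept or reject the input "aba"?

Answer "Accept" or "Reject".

Execution trace:
Initial: [q0]aba
Step 1: δ(q0, a) = (q1, a, R) → a[q1]ba
Step 2: δ(q1, b) = (qA, b, R) → ab[qA]a

The machine reaches the accept state qA and halts.

Answer: Accept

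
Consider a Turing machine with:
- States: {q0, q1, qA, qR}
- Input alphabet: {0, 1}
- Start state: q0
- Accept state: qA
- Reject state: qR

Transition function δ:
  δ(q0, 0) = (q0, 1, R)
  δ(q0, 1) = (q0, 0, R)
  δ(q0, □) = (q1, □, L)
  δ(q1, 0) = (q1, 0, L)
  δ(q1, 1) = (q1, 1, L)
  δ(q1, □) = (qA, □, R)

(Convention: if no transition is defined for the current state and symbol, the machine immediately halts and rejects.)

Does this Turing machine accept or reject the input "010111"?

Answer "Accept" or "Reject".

Execution trace:
Initial: [q0]010111
Step 1: δ(q0, 0) = (q0, 1, R) → 1[q0]10111
Step 2: δ(q0, 1) = (q0, 0, R) → 10[q0]0111
Step 3: δ(q0, 0) = (q0, 1, R) → 101[q0]111
Step 4: δ(q0, 1) = (q0, 0, R) → 1010[q0]11
Step 5: δ(q0, 1) = (q0, 0, R) → 10100[q0]1
Step 6: δ(q0, 1) = (q0, 0, R) → 101000[q0]□
Step 7: δ(q0, □) = (q1, □, L) → 10100[q1]0□
Step 8: δ(q1, 0) = (q1, 0, L) → 1010[q1]00□
Step 9: δ(q1, 0) = (q1, 0, L) → 101[q1]000□
Step 10: δ(q1, 0) = (q1, 0, L) → 10[q1]1000□
Step 11: δ(q1, 1) = (q1, 1, L) → 1[q1]01000□
Step 12: δ(q1, 0) = (q1, 0, L) → [q1]101000□
Step 13: δ(q1, 1) = (q1, 1, L) → [q1]□101000□
Step 14: δ(q1, □) = (qA, □, R) → □[qA]101000□

The machine reaches the accept state qA and halts.

Answer: Accept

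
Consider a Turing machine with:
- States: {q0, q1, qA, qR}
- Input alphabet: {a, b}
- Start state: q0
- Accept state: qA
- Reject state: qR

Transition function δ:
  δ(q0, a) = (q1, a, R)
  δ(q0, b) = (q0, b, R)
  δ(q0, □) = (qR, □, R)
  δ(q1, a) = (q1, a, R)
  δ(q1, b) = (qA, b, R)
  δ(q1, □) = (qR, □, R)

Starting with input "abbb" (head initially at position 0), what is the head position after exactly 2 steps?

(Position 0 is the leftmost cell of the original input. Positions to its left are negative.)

Execution trace (head position shown):
Step 0: [q0]abbb  (head at position 0)
Step 1: move right → a[q1]bbb  (head at position 1)
Step 2: move right → ab[qA]bb  (head at position 2)

After 2 steps, the head is at position 2.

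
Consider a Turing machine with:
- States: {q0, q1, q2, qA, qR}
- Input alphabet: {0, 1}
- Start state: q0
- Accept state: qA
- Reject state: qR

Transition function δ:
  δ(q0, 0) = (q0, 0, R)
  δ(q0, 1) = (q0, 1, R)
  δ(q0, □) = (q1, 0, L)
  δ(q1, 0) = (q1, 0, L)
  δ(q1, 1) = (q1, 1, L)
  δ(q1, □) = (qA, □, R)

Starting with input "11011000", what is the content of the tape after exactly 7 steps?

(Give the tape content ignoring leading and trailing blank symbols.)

Execution trace:
Initial: [q0]11011000
Step 1: δ(q0, 1) = (q0, 1, R) → 1[q0]1011000
Step 2: δ(q0, 1) = (q0, 1, R) → 11[q0]011000
Step 3: δ(q0, 0) = (q0, 0, R) → 110[q0]11000
Step 4: δ(q0, 1) = (q0, 1, R) → 1101[q0]1000
Step 5: δ(q0, 1) = (q0, 1, R) → 11011[q0]000
Step 6: δ(q0, 0) = (q0, 0, R) → 110110[q0]00
Step 7: δ(q0, 0) = (q0, 0, R) → 1101100[q0]0

After 7 steps, the tape (ignoring leading/trailing blanks) is: 11011000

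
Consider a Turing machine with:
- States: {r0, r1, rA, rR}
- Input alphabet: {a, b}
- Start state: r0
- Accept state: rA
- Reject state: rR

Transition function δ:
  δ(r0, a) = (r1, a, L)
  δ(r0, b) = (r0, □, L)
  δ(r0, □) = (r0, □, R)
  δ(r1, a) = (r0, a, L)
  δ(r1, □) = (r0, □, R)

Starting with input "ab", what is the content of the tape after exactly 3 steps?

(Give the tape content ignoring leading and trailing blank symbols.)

Execution trace:
Initial: [r0]ab
Step 1: δ(r0, a) = (r1, a, L) → [r1]□ab
Step 2: δ(r1, □) = (r0, □, R) → □[r0]ab
Step 3: δ(r0, a) = (r1, a, L) → [r1]□ab

After 3 steps, the tape (ignoring leading/trailing blanks) is: ab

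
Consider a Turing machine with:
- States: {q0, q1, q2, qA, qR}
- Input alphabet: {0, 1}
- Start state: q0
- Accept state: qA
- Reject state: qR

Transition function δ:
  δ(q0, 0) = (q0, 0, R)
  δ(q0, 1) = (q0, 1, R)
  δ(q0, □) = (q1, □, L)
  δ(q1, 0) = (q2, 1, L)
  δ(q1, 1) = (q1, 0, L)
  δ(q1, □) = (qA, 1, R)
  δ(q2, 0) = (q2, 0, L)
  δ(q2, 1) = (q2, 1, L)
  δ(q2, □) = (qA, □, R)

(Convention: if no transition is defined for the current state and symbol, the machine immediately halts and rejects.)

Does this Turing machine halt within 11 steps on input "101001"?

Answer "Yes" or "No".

Execution trace:
Initial: [q0]101001
Step 1: δ(q0, 1) = (q0, 1, R) → 1[q0]01001
Step 2: δ(q0, 0) = (q0, 0, R) → 10[q0]1001
Step 3: δ(q0, 1) = (q0, 1, R) → 101[q0]001
Step 4: δ(q0, 0) = (q0, 0, R) → 1010[q0]01
Step 5: δ(q0, 0) = (q0, 0, R) → 10100[q0]1
Step 6: δ(q0, 1) = (q0, 1, R) → 101001[q0]□
Step 7: δ(q0, □) = (q1, □, L) → 10100[q1]1□
Step 8: δ(q1, 1) = (q1, 0, L) → 1010[q1]00□
Step 9: δ(q1, 0) = (q2, 1, L) → 101[q2]010□
Step 10: δ(q2, 0) = (q2, 0, L) → 10[q2]1010□
Step 11: δ(q2, 1) = (q2, 1, L) → 1[q2]01010□

The machine has not reached a halting state after 11 steps.
The machine did not halt within the 11-step bound.

Answer: No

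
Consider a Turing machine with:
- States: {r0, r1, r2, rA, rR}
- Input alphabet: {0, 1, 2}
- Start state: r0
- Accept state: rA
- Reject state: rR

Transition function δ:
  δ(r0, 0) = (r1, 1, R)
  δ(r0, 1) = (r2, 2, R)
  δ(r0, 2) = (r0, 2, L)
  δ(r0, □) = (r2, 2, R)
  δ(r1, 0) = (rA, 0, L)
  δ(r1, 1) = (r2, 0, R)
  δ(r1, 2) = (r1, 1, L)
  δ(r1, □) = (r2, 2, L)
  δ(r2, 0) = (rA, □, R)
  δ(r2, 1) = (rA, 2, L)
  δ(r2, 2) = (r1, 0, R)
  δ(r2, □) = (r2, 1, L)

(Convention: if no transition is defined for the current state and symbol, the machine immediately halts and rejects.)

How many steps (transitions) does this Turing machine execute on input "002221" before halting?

Execution trace:
Initial: [r0]002221
Step 1: δ(r0, 0) = (r1, 1, R) → 1[r1]02221
Step 2: δ(r1, 0) = (rA, 0, L) → [rA]102221

The machine reaches the accept state rA and halts.

The machine executed 2 steps before halting.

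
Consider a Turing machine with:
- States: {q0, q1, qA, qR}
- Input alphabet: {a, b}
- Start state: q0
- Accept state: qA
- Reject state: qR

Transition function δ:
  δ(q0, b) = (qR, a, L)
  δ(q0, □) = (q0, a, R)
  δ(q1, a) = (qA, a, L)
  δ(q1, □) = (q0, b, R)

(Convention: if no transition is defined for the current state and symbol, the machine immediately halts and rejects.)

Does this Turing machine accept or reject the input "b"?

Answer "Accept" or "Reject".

Execution trace:
Initial: [q0]b
Step 1: δ(q0, b) = (qR, a, L) → [qR]□a

The machine reaches the reject state qR and halts.

Answer: Reject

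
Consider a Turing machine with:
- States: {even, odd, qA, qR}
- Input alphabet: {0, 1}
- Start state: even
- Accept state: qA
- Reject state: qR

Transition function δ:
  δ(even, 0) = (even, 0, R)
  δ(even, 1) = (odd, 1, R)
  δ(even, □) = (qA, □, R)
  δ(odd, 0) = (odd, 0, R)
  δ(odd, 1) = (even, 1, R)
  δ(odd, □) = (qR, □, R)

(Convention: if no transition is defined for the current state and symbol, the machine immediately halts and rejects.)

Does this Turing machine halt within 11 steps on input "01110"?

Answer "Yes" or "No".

Execution trace:
Initial: [even]01110
Step 1: δ(even, 0) = (even, 0, R) → 0[even]1110
Step 2: δ(even, 1) = (odd, 1, R) → 01[odd]110
Step 3: δ(odd, 1) = (even, 1, R) → 011[even]10
Step 4: δ(even, 1) = (odd, 1, R) → 0111[odd]0
Step 5: δ(odd, 0) = (odd, 0, R) → 01110[odd]□
Step 6: δ(odd, □) = (qR, □, R) → 01110□[qR]□

The machine reaches the reject state qR and halts.
The machine halted after 6 steps (within the 11-step bound).

Answer: Yes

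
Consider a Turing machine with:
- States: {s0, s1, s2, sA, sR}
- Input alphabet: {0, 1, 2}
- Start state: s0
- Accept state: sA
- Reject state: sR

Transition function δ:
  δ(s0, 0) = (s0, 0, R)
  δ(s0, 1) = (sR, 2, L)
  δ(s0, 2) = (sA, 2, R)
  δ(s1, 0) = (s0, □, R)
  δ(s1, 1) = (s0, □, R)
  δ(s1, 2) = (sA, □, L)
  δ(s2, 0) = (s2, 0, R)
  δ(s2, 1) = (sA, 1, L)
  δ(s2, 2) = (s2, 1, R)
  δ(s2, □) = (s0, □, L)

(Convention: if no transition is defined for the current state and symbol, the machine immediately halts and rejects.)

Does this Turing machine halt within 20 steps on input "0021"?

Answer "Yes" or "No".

Execution trace:
Initial: [s0]0021
Step 1: δ(s0, 0) = (s0, 0, R) → 0[s0]021
Step 2: δ(s0, 0) = (s0, 0, R) → 00[s0]21
Step 3: δ(s0, 2) = (sA, 2, R) → 002[sA]1

The machine reaches the accept state sA and halts.
The machine halted after 3 steps (within the 20-step bound).

Answer: Yes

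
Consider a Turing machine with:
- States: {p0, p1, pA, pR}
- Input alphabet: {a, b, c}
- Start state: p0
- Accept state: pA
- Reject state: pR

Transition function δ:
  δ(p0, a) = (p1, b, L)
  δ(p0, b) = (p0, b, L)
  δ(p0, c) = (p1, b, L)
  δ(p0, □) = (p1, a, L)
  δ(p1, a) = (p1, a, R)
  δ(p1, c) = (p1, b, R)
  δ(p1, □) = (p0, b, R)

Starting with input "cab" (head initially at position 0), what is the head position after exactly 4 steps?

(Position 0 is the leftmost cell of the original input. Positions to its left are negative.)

Execution trace (head position shown):
Step 0: [p0]cab  (head at position 0)
Step 1: move left → [p1]□bab  (head at position -1)
Step 2: move right → b[p0]bab  (head at position 0)
Step 3: move left → [p0]bbab  (head at position -1)
Step 4: move left → [p0]□bbab  (head at position -2)

After 4 steps, the head is at position -2.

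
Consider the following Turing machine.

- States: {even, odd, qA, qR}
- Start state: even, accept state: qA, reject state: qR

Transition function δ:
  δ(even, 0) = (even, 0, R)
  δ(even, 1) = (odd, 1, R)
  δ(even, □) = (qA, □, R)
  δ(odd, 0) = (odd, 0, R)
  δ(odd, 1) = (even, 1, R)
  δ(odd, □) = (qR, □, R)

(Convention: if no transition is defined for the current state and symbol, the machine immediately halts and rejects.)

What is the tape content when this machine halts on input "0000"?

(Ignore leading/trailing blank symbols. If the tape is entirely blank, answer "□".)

Execution trace:
Initial: [even]0000
Step 1: δ(even, 0) = (even, 0, R) → 0[even]000
Step 2: δ(even, 0) = (even, 0, R) → 00[even]00
Step 3: δ(even, 0) = (even, 0, R) → 000[even]0
Step 4: δ(even, 0) = (even, 0, R) → 0000[even]□
Step 5: δ(even, □) = (qA, □, R) → 0000□[qA]□

The machine reaches the accept state qA and halts.

Final tape (ignoring leading/trailing blanks): 0000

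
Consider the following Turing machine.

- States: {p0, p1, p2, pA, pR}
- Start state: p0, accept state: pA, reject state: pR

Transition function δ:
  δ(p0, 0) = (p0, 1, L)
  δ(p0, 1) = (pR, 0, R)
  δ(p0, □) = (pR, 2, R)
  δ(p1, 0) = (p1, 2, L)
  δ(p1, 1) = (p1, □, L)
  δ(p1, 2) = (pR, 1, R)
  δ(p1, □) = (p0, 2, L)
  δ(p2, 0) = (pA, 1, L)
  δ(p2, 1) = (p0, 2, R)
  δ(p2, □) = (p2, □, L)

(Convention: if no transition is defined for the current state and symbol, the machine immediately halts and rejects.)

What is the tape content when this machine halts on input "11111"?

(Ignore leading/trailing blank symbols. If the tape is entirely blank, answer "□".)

Execution trace:
Initial: [p0]11111
Step 1: δ(p0, 1) = (pR, 0, R) → 0[pR]1111

The machine reaches the reject state pR and halts.

Final tape (ignoring leading/trailing blanks): 01111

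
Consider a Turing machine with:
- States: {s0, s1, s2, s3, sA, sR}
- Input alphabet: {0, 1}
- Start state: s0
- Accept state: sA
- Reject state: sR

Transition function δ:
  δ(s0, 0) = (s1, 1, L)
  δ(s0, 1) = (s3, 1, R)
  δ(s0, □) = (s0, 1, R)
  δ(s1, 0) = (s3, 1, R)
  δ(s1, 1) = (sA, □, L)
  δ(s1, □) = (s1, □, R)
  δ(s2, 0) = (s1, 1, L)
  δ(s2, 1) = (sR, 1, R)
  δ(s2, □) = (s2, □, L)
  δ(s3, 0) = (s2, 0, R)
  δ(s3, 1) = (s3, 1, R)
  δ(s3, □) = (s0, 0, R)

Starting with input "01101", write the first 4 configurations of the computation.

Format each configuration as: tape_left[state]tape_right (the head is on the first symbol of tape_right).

Transitions applied:
Step 1: δ(s0, 0) = (s1, 1, L)
Step 2: δ(s1, □) = (s1, □, R)
Step 3: δ(s1, 1) = (sA, □, L)

The first 4 configurations are:
[s0]01101 ⊢ [s1]□11101 ⊢ □[s1]11101 ⊢ [sA]□□1101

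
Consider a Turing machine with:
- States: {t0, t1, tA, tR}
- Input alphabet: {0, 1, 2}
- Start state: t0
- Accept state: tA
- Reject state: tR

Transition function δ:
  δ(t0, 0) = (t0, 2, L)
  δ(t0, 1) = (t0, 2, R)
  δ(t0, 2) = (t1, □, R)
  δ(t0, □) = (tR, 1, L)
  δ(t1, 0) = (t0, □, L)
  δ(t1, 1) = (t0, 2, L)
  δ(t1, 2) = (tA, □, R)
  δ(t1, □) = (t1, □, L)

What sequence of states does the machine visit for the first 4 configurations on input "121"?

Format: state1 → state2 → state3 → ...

Execution trace:
Initial: [t0]121
Step 1: δ(t0, 1) = (t0, 2, R) → 2[t0]21
Step 2: δ(t0, 2) = (t1, □, R) → 2□[t1]1
Step 3: δ(t1, 1) = (t0, 2, L) → 2[t0]□2

State sequence: t0 → t0 → t1 → t0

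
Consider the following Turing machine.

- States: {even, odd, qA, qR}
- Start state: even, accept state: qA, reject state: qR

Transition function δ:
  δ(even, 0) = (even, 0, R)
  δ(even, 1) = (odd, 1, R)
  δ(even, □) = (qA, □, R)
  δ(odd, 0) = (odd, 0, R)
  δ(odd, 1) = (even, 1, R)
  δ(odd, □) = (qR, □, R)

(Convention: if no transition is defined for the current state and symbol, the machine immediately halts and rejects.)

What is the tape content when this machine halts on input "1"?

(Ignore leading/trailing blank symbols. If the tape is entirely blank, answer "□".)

Execution trace:
Initial: [even]1
Step 1: δ(even, 1) = (odd, 1, R) → 1[odd]□
Step 2: δ(odd, □) = (qR, □, R) → 1□[qR]□

The machine reaches the reject state qR and halts.

Final tape (ignoring leading/trailing blanks): 1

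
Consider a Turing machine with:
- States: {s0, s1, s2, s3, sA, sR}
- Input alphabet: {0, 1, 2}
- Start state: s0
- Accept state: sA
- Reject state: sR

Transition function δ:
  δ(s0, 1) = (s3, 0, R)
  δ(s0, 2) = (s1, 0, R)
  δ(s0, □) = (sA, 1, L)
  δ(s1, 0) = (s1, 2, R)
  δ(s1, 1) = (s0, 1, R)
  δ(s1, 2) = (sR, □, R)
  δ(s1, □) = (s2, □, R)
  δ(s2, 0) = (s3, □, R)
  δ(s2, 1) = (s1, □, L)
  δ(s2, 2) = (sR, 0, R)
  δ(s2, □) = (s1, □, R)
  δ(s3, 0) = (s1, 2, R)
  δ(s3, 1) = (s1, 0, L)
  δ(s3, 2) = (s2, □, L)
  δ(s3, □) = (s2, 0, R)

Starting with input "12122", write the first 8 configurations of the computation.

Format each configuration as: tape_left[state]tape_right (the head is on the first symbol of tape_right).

Transitions applied:
Step 1: δ(s0, 1) = (s3, 0, R)
Step 2: δ(s3, 2) = (s2, □, L)
Step 3: δ(s2, 0) = (s3, □, R)
Step 4: δ(s3, □) = (s2, 0, R)
Step 5: δ(s2, 1) = (s1, □, L)
Step 6: δ(s1, 0) = (s1, 2, R)
Step 7: δ(s1, □) = (s2, □, R)

The first 8 configurations are:
[s0]12122 ⊢ 0[s3]2122 ⊢ [s2]0□122 ⊢ □[s3]□122 ⊢ □0[s2]122 ⊢ □[s1]0□22 ⊢ □2[s1]□22 ⊢ □2□[s2]22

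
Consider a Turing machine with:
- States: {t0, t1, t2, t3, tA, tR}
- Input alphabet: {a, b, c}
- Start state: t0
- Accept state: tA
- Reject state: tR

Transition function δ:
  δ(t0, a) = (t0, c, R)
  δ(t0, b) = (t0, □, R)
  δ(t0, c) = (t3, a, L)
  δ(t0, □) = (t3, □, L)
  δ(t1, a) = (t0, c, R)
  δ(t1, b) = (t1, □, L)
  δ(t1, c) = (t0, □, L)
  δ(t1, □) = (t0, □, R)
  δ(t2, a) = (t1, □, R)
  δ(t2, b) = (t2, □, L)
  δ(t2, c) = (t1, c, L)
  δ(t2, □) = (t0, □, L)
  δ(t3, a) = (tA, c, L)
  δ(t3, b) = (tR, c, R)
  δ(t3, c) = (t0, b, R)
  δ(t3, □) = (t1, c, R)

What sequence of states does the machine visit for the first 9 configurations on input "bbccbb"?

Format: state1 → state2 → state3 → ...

Execution trace:
Initial: [t0]bbccbb
Step 1: δ(t0, b) = (t0, □, R) → □[t0]bccbb
Step 2: δ(t0, b) = (t0, □, R) → □□[t0]ccbb
Step 3: δ(t0, c) = (t3, a, L) → □[t3]□acbb
Step 4: δ(t3, □) = (t1, c, R) → □c[t1]acbb
Step 5: δ(t1, a) = (t0, c, R) → □cc[t0]cbb
Step 6: δ(t0, c) = (t3, a, L) → □c[t3]cabb
Step 7: δ(t3, c) = (t0, b, R) → □cb[t0]abb
Step 8: δ(t0, a) = (t0, c, R) → □cbc[t0]bb

State sequence: t0 → t0 → t0 → t3 → t1 → t0 → t3 → t0 → t0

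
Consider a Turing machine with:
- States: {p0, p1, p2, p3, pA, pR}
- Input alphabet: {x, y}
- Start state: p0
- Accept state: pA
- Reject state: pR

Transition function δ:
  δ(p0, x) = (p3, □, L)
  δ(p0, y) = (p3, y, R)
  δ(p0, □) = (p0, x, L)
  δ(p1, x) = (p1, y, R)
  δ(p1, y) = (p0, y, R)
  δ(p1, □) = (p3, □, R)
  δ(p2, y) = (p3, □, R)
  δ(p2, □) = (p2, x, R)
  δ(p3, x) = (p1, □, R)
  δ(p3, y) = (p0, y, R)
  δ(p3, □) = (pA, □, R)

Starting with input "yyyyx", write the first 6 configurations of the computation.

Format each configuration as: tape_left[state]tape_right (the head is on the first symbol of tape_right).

Transitions applied:
Step 1: δ(p0, y) = (p3, y, R)
Step 2: δ(p3, y) = (p0, y, R)
Step 3: δ(p0, y) = (p3, y, R)
Step 4: δ(p3, y) = (p0, y, R)
Step 5: δ(p0, x) = (p3, □, L)

The first 6 configurations are:
[p0]yyyyx ⊢ y[p3]yyyx ⊢ yy[p0]yyx ⊢ yyy[p3]yx ⊢ yyyy[p0]x ⊢ yyy[p3]y□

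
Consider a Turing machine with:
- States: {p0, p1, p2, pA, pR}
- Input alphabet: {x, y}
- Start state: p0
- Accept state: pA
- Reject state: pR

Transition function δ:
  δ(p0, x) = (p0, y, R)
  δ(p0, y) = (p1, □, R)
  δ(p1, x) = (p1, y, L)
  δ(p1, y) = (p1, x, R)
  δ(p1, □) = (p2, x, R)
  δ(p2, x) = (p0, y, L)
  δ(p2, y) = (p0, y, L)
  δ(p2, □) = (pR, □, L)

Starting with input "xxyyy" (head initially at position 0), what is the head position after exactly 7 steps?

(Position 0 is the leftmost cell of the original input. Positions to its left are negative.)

Execution trace (head position shown):
Step 0: [p0]xxyyy  (head at position 0)
Step 1: move right → y[p0]xyyy  (head at position 1)
Step 2: move right → yy[p0]yyy  (head at position 2)
Step 3: move right → yy□[p1]yy  (head at position 3)
Step 4: move right → yy□x[p1]y  (head at position 4)
Step 5: move right → yy□xx[p1]□  (head at position 5)
Step 6: move right → yy□xxx[p2]□  (head at position 6)
Step 7: move left → yy□xx[pR]x□  (head at position 5)

After 7 steps, the head is at position 5.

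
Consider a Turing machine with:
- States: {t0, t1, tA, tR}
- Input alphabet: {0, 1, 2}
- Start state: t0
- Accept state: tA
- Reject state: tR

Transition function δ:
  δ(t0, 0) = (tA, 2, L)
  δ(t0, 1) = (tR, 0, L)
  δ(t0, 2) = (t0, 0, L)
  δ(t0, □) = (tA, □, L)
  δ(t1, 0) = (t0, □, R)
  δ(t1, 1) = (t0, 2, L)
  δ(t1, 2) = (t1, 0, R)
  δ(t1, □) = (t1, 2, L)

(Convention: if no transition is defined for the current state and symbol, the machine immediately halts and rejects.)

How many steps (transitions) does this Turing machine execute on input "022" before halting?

Execution trace:
Initial: [t0]022
Step 1: δ(t0, 0) = (tA, 2, L) → [tA]□222

The machine reaches the accept state tA and halts.

The machine executed 1 step before halting.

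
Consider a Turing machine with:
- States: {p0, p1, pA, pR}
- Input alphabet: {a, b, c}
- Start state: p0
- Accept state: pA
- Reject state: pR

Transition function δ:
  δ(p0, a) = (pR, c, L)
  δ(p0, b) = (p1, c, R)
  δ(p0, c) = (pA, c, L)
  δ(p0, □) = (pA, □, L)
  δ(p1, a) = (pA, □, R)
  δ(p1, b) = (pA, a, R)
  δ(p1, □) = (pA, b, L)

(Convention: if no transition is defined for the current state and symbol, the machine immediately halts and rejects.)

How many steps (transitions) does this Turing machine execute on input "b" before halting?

Execution trace:
Initial: [p0]b
Step 1: δ(p0, b) = (p1, c, R) → c[p1]□
Step 2: δ(p1, □) = (pA, b, L) → [pA]cb

The machine reaches the accept state pA and halts.

The machine executed 2 steps before halting.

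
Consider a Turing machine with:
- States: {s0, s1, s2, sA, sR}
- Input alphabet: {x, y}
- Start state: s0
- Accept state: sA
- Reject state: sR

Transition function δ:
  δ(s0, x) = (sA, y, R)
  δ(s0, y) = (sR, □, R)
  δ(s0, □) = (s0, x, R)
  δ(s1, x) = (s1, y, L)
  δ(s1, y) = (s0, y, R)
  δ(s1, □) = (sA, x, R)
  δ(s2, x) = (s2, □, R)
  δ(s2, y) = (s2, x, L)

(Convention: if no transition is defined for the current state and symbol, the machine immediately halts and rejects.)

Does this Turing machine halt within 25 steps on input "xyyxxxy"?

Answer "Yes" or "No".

Execution trace:
Initial: [s0]xyyxxxy
Step 1: δ(s0, x) = (sA, y, R) → y[sA]yyxxxy

The machine reaches the accept state sA and halts.
The machine halted after 1 step (within the 25-step bound).

Answer: Yes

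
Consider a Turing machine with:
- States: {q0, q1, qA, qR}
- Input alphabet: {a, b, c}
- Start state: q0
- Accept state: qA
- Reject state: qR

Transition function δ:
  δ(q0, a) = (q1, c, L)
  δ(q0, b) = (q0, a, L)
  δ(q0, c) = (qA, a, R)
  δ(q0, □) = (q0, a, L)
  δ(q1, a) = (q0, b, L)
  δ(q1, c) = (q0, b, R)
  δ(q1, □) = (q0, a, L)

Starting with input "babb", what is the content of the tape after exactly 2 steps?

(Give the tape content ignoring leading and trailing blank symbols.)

Execution trace:
Initial: [q0]babb
Step 1: δ(q0, b) = (q0, a, L) → [q0]□aabb
Step 2: δ(q0, □) = (q0, a, L) → [q0]□aaabb

After 2 steps, the tape (ignoring leading/trailing blanks) is: aaabb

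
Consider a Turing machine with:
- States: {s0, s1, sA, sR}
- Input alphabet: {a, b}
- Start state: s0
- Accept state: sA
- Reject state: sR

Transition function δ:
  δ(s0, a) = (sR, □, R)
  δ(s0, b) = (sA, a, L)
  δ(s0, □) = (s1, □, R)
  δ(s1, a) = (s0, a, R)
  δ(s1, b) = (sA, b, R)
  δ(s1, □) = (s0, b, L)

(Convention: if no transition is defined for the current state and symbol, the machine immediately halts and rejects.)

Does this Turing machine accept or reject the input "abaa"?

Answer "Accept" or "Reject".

Execution trace:
Initial: [s0]abaa
Step 1: δ(s0, a) = (sR, □, R) → □[sR]baa

The machine reaches the reject state sR and halts.

Answer: Reject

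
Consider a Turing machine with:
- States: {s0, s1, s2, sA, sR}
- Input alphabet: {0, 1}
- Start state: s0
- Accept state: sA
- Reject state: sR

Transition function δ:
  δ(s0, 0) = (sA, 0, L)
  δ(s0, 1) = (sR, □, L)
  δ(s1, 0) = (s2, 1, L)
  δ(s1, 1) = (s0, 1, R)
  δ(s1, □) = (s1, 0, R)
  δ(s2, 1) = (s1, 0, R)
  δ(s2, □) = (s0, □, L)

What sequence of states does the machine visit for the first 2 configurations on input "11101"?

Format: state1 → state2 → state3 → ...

Execution trace:
Initial: [s0]11101
Step 1: δ(s0, 1) = (sR, □, L) → [sR]□□1101

The machine reaches the reject state sR and halts.

State sequence: s0 → sR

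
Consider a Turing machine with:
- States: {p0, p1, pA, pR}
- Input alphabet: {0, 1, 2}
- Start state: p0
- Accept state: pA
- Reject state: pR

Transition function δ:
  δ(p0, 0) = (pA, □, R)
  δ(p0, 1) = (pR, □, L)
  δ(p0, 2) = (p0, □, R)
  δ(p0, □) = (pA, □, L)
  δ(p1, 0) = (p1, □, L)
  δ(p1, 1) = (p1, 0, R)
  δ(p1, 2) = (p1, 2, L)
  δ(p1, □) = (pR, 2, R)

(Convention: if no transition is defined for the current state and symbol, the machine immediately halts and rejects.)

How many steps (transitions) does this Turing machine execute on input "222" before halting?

Execution trace:
Initial: [p0]222
Step 1: δ(p0, 2) = (p0, □, R) → □[p0]22
Step 2: δ(p0, 2) = (p0, □, R) → □□[p0]2
Step 3: δ(p0, 2) = (p0, □, R) → □□□[p0]□
Step 4: δ(p0, □) = (pA, □, L) → □□[pA]□□

The machine reaches the accept state pA and halts.

The machine executed 4 steps before halting.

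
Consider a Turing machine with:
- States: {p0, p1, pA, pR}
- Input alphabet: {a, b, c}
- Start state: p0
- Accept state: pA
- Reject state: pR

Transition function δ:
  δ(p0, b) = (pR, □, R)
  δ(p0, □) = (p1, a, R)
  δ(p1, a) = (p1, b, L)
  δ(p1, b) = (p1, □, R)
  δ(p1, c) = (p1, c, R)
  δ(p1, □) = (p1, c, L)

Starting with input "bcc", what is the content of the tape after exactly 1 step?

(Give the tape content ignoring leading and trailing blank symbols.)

Execution trace:
Initial: [p0]bcc
Step 1: δ(p0, b) = (pR, □, R) → □[pR]cc

The machine reaches the reject state pR and halts.

After 1 step, the tape (ignoring leading/trailing blanks) is: cc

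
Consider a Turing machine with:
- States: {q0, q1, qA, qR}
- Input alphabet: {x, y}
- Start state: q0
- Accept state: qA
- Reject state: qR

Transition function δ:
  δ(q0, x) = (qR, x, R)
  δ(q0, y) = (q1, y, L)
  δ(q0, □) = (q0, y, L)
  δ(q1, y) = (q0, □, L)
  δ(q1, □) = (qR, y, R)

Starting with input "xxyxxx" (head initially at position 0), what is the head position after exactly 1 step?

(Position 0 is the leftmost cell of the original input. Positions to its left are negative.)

Execution trace (head position shown):
Step 0: [q0]xxyxxx  (head at position 0)
Step 1: move right → x[qR]xyxxx  (head at position 1)

After 1 step, the head is at position 1.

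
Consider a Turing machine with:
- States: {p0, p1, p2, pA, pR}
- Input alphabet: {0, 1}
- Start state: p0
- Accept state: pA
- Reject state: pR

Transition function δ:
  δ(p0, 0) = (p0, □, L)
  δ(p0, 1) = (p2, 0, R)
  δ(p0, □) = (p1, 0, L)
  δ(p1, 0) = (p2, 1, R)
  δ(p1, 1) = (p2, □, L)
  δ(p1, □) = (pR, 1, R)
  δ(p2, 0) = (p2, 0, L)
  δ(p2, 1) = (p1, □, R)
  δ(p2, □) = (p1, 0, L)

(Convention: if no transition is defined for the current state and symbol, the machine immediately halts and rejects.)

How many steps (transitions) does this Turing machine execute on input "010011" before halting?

Execution trace:
Initial: [p0]010011
Step 1: δ(p0, 0) = (p0, □, L) → [p0]□□10011
Step 2: δ(p0, □) = (p1, 0, L) → [p1]□0□10011
Step 3: δ(p1, □) = (pR, 1, R) → 1[pR]0□10011

The machine reaches the reject state pR and halts.

The machine executed 3 steps before halting.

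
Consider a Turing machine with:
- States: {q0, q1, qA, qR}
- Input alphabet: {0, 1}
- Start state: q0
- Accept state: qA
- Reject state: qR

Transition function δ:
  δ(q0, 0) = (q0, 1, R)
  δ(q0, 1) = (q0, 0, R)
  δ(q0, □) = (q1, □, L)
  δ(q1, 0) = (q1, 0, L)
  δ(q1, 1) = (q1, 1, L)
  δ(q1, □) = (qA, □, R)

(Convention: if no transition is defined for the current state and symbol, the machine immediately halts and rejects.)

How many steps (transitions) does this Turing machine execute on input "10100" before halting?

Execution trace:
Initial: [q0]10100
Step 1: δ(q0, 1) = (q0, 0, R) → 0[q0]0100
Step 2: δ(q0, 0) = (q0, 1, R) → 01[q0]100
Step 3: δ(q0, 1) = (q0, 0, R) → 010[q0]00
Step 4: δ(q0, 0) = (q0, 1, R) → 0101[q0]0
Step 5: δ(q0, 0) = (q0, 1, R) → 01011[q0]□
Step 6: δ(q0, □) = (q1, □, L) → 0101[q1]1□
Step 7: δ(q1, 1) = (q1, 1, L) → 010[q1]11□
Step 8: δ(q1, 1) = (q1, 1, L) → 01[q1]011□
Step 9: δ(q1, 0) = (q1, 0, L) → 0[q1]1011□
Step 10: δ(q1, 1) = (q1, 1, L) → [q1]01011□
Step 11: δ(q1, 0) = (q1, 0, L) → [q1]□01011□
Step 12: δ(q1, □) = (qA, □, R) → □[qA]01011□

The machine reaches the accept state qA and halts.

The machine executed 12 steps before halting.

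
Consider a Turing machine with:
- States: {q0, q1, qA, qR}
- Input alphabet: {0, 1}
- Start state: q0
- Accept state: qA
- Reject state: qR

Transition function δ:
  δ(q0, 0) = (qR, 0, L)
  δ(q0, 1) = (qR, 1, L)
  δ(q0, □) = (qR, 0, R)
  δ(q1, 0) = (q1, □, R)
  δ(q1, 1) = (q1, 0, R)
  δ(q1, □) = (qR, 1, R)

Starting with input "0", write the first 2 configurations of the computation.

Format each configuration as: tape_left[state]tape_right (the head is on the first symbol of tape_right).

Transitions applied:
Step 1: δ(q0, 0) = (qR, 0, L)

The first 2 configurations are:
[q0]0 ⊢ [qR]□0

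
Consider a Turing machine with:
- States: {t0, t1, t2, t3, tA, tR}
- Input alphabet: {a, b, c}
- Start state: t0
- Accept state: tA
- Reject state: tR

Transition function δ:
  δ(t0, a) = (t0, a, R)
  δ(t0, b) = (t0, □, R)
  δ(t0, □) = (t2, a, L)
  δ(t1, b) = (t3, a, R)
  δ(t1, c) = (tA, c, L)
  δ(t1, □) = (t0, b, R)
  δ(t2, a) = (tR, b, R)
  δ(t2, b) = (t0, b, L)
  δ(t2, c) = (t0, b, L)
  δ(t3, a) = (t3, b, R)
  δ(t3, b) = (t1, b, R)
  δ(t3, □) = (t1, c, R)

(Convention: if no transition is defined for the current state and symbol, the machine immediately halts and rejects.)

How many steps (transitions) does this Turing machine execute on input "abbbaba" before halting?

Execution trace:
Initial: [t0]abbbaba
Step 1: δ(t0, a) = (t0, a, R) → a[t0]bbbaba
Step 2: δ(t0, b) = (t0, □, R) → a□[t0]bbaba
Step 3: δ(t0, b) = (t0, □, R) → a□□[t0]baba
Step 4: δ(t0, b) = (t0, □, R) → a□□□[t0]aba
Step 5: δ(t0, a) = (t0, a, R) → a□□□a[t0]ba
Step 6: δ(t0, b) = (t0, □, R) → a□□□a□[t0]a
Step 7: δ(t0, a) = (t0, a, R) → a□□□a□a[t0]□
Step 8: δ(t0, □) = (t2, a, L) → a□□□a□[t2]aa
Step 9: δ(t2, a) = (tR, b, R) → a□□□a□b[tR]a

The machine reaches the reject state tR and halts.

The machine executed 9 steps before halting.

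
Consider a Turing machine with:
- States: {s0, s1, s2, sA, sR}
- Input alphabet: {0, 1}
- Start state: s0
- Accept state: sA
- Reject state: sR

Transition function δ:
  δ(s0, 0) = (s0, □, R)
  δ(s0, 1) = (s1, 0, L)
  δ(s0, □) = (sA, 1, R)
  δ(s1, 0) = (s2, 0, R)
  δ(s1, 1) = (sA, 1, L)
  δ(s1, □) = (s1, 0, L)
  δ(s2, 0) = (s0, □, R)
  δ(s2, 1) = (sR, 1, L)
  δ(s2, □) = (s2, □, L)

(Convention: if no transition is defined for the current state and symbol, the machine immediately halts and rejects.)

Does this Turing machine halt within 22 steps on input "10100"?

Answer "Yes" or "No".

Execution trace:
Initial: [s0]10100
Step 1: δ(s0, 1) = (s1, 0, L) → [s1]□00100
Step 2: δ(s1, □) = (s1, 0, L) → [s1]□000100
Step 3: δ(s1, □) = (s1, 0, L) → [s1]□0000100
Step 4: δ(s1, □) = (s1, 0, L) → [s1]□00000100
Step 5: δ(s1, □) = (s1, 0, L) → [s1]□000000100
Step 6: δ(s1, □) = (s1, 0, L) → [s1]□0000000100
Step 7: δ(s1, □) = (s1, 0, L) → [s1]□00000000100
Step 8: δ(s1, □) = (s1, 0, L) → [s1]□000000000100
Step 9: δ(s1, □) = (s1, 0, L) → [s1]□0000000000100
Step 10: δ(s1, □) = (s1, 0, L) → [s1]□00000000000100
Step 11: δ(s1, □) = (s1, 0, L) → [s1]□000000000000100
Step 12: δ(s1, □) = (s1, 0, L) → [s1]□0000000000000100
Step 13: δ(s1, □) = (s1, 0, L) → [s1]□00000000000000100
Step 14: δ(s1, □) = (s1, 0, L) → [s1]□000000000000000100
Step 15: δ(s1, □) = (s1, 0, L) → [s1]□0000000000000000100
Step 16: δ(s1, □) = (s1, 0, L) → [s1]□00000000000000000100
Step 17: δ(s1, □) = (s1, 0, L) → [s1]□000000000000000000100
Step 18: δ(s1, □) = (s1, 0, L) → [s1]□0000000000000000000100
Step 19: δ(s1, □) = (s1, 0, L) → [s1]□00000000000000000000100
Step 20: δ(s1, □) = (s1, 0, L) → [s1]□000000000000000000000100
Step 21: δ(s1, □) = (s1, 0, L) → [s1]□0000000000000000000000100
Step 22: δ(s1, □) = (s1, 0, L) → [s1]□00000000000000000000000100

The machine has not reached a halting state after 22 steps.
The machine did not halt within the 22-step bound.

Answer: No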